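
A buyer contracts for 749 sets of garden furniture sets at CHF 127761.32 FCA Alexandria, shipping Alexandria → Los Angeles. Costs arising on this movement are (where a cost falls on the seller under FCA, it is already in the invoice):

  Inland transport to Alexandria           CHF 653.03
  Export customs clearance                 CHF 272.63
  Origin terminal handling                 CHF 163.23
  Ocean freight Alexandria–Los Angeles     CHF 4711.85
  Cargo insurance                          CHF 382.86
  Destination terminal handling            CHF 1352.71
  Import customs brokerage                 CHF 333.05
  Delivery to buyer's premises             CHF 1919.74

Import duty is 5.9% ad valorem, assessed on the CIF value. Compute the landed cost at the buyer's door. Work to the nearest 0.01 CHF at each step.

Total landed cost: CHF 144472.90

FCA: the seller delivers export-cleared goods to the carrier; the buyer bears costs from that point.
Already in the invoice (seller's account under FCA): inland to port, export clearance — exclude.
CIF value = FCA price + origin terminal + freight + insurance = 127761.32 + 163.23 + 4711.85 + 382.86 = 133019.26
Import duty = 133019.26 × 5.9% = 7848.14
Buyer bears: origin terminal 163.23 + freight 4711.85 + insurance 382.86 + destination terminal 1352.71 + brokerage 333.05 + delivery 1919.74 + duty 7848.14 = 16711.58
Landed cost = invoice 127761.32 + 16711.58 = 144472.90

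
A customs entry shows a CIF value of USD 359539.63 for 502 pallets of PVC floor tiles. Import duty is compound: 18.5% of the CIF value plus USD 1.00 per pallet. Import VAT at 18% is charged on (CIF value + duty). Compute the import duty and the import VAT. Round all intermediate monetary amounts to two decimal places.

Ad valorem component: 359539.63 × 18.5% = 66514.83
Specific component: 502 × 1.00 = 502.00
Import duty = 66514.83 + 502.00 = 67016.83
VAT base = CIF + duty = 359539.63 + 67016.83 = 426556.46
Import VAT = 426556.46 × 18% = 76780.16

Import duty: USD 67016.83; import VAT: USD 76780.16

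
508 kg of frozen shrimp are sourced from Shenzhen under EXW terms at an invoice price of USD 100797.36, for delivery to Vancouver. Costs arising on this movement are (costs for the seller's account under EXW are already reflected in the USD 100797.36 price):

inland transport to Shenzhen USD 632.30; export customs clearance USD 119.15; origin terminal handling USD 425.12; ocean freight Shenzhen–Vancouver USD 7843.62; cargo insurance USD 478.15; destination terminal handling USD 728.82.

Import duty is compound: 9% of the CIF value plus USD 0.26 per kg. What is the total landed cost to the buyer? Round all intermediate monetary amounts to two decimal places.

EXW: the seller makes goods available at their premises; the buyer bears all onward costs.
CIF value = EXW price + inland to port + export clearance + origin terminal + freight + insurance = 100797.36 + 632.30 + 119.15 + 425.12 + 7843.62 + 478.15 = 110295.70
Ad valorem component: 110295.70 × 9% = 9926.61
Specific component: 508 × 0.26 = 132.08
Import duty = 9926.61 + 132.08 = 10058.69
Buyer bears: inland to port 632.30 + export clearance 119.15 + origin terminal 425.12 + freight 7843.62 + insurance 478.15 + destination terminal 728.82 + duty 10058.69 = 20285.85
Landed cost = invoice 100797.36 + 20285.85 = 121083.21

Total landed cost: USD 121083.21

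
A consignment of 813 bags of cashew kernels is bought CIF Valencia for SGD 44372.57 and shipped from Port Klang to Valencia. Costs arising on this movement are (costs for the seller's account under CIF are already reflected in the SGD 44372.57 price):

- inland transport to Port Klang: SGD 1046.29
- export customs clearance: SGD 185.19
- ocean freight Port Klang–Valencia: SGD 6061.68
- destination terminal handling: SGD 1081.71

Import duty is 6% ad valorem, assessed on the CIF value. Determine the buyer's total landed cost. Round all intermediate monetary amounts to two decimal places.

CIF: the seller pays costs through ocean freight and marine insurance to the destination port.
Already in the invoice (seller's account under CIF): inland to port, export clearance, freight — exclude.
The CIF price already equals the CIF value: 44372.57
Import duty = 44372.57 × 6% = 2662.35
Buyer bears: destination terminal 1081.71 + duty 2662.35 = 3744.06
Landed cost = invoice 44372.57 + 3744.06 = 48116.63

Total landed cost: SGD 48116.63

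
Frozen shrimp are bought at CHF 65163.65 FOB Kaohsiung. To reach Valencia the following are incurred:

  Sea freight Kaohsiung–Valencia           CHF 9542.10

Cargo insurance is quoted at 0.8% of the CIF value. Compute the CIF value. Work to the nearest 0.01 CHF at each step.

Let C be the CIF value. C = FOB price + freight + 0.8% × C
C − 0.8% × C = 65163.65 + 9542.10
0.992 × C = 74705.75
C = 74705.75 / 0.992 = 75308.22
Insurance premium = 0.8% × 75308.22 = 602.47

CIF value: CHF 75308.22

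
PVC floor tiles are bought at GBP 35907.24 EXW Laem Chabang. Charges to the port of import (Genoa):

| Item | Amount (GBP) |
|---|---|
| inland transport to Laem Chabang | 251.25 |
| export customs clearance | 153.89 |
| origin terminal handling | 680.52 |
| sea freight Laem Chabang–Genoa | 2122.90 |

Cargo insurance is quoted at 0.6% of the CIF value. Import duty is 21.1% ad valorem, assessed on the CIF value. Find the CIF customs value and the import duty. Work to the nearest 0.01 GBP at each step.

CIF value: GBP 39351.91; import duty: GBP 8303.25

Let C be the CIF value. C = EXW price + pre-shipment costs + freight + 0.6% × C
C − 0.6% × C = 35907.24 + 251.25 + 153.89 + 680.52 + 2122.90
0.994 × C = 39115.80
C = 39115.80 / 0.994 = 39351.91
Insurance premium = 0.6% × 39351.91 = 236.11
Import duty = 39351.91 × 21.1% = 8303.25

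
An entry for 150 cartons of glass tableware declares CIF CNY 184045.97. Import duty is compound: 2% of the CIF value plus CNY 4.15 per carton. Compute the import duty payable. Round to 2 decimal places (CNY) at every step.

Import duty: CNY 4303.42

Ad valorem component: 184045.97 × 2% = 3680.92
Specific component: 150 × 4.15 = 622.50
Import duty = 3680.92 + 622.50 = 4303.42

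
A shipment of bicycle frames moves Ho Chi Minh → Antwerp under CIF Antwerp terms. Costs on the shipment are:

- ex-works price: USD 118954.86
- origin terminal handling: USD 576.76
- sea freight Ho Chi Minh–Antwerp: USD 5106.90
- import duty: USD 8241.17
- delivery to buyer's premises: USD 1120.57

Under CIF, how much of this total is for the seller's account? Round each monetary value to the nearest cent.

CIF: the seller pays costs through ocean freight and marine insurance to the destination port.
Seller's account: goods 118954.86 + origin terminal 576.76 + freight 5106.90 = 124638.52
Buyer's account: duty 8241.17 + delivery 1120.57 = 9361.74

Seller's account: USD 124638.52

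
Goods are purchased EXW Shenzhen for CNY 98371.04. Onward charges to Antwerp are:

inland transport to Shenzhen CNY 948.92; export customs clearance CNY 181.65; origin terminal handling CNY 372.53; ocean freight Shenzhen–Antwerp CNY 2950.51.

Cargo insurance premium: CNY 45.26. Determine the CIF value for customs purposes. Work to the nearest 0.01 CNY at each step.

CIF value: CNY 102869.91

CIF = EXW price + pre-shipment costs + freight + insurance
CIF = 98371.04 + 948.92 + 181.65 + 372.53 + 2950.51 + 45.26 = 102869.91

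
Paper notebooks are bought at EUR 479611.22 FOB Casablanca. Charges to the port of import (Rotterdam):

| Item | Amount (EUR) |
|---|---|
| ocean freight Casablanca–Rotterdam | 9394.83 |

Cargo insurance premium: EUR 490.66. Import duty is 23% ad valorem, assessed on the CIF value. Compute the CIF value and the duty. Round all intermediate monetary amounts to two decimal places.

CIF = FOB price + freight + insurance
CIF = 479611.22 + 9394.83 + 490.66 = 489496.71
Import duty = 489496.71 × 23% = 112584.24

CIF value: EUR 489496.71; import duty: EUR 112584.24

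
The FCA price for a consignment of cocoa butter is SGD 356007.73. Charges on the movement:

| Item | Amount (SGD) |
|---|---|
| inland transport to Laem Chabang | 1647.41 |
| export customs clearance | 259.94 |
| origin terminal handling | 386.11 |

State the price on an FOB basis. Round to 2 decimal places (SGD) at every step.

Not relevant to the conversion: export clearance, inland to port — on the seller under both FCA and FOB; already in the FCA price and stays in the FOB price.
From FCA to FOB, the seller additionally bears: origin terminal.
FOB price = 356007.73 + 386.11 = 356393.84

FOB price: SGD 356393.84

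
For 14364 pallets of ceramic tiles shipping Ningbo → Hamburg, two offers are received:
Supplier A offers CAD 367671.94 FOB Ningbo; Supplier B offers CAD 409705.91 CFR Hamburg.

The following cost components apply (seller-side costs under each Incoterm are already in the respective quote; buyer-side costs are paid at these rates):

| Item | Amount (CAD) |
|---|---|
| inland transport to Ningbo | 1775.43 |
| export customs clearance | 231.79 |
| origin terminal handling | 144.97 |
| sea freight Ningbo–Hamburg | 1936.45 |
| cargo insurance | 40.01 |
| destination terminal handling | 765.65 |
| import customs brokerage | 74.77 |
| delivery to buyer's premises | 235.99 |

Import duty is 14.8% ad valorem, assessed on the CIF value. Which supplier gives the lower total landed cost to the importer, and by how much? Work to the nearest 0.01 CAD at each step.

Supplier A (FOB):
CIF value = FOB price + freight + insurance = 367671.94 + 1936.45 + 40.01 = 369648.40
Import duty = 369648.40 × 14.8% = 54707.96
Buyer bears (A): 1936.45 + 40.01 + 765.65 + 74.77 + 235.99 = 3052.87
Landed cost (A) = invoice 367671.94 + 3052.87 + duty 54707.96 = 425432.77
Supplier B (CFR):
CIF value = CFR price + insurance = 409705.91 + 40.01 = 409745.92
Import duty = 409745.92 × 14.8% = 60642.40
Buyer bears (B): 40.01 + 765.65 + 74.77 + 235.99 = 1116.42
Landed cost (B) = invoice 409705.91 + 1116.42 + duty 60642.40 = 471464.73
Difference = |425432.77 − 471464.73| = 46031.96

Supplier A is cheaper by CAD 46031.96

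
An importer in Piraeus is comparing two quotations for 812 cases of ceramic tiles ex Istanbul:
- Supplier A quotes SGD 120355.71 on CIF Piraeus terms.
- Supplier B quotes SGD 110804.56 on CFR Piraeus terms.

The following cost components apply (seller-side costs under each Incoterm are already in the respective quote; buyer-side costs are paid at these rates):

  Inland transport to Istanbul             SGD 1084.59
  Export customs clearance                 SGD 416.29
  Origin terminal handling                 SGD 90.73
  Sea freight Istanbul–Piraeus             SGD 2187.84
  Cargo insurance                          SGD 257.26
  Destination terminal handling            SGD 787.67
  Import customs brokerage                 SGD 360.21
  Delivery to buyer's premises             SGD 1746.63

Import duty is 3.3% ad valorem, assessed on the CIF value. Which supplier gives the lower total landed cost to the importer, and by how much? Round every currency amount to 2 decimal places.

Supplier B is cheaper by SGD 9600.59

Supplier A (CIF):
The CIF price already equals the CIF value: 120355.71
Import duty = 120355.71 × 3.3% = 3971.74
Buyer bears (A): 787.67 + 360.21 + 1746.63 = 2894.51
Landed cost (A) = invoice 120355.71 + 2894.51 + duty 3971.74 = 127221.96
Supplier B (CFR):
CIF value = CFR price + insurance = 110804.56 + 257.26 = 111061.82
Import duty = 111061.82 × 3.3% = 3665.04
Buyer bears (B): 257.26 + 787.67 + 360.21 + 1746.63 = 3151.77
Landed cost (B) = invoice 110804.56 + 3151.77 + duty 3665.04 = 117621.37
Difference = |127221.96 − 117621.37| = 9600.59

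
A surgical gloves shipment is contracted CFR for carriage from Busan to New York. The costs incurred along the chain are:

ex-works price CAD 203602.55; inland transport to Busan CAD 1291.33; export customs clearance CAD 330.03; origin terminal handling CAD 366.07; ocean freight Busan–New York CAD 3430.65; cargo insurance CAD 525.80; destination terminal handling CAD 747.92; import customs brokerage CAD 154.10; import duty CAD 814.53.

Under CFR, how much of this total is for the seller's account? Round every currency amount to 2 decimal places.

Seller's account: CAD 209020.63

CFR: the seller pays costs through ocean freight to the destination port, but not insurance.
Seller's account: goods 203602.55 + inland to port 1291.33 + export clearance 330.03 + origin terminal 366.07 + freight 3430.65 = 209020.63
Buyer's account: insurance 525.80 + destination terminal 747.92 + brokerage 154.10 + duty 814.53 = 2242.35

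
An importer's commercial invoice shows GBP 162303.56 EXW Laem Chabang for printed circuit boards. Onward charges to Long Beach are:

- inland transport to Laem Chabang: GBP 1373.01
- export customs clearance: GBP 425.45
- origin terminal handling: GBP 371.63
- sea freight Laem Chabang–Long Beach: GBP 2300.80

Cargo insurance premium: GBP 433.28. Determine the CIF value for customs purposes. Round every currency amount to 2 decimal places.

CIF value: GBP 167207.73

CIF = EXW price + pre-shipment costs + freight + insurance
CIF = 162303.56 + 1373.01 + 425.45 + 371.63 + 2300.80 + 433.28 = 167207.73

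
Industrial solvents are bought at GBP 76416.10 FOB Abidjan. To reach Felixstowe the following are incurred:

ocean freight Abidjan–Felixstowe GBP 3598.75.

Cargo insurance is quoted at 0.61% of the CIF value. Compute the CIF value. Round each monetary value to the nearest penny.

Let C be the CIF value. C = FOB price + freight + 0.61% × C
C − 0.61% × C = 76416.10 + 3598.75
0.9939 × C = 80014.85
C = 80014.85 / 0.9939 = 80505.94
Insurance premium = 0.61% × 80505.94 = 491.09

CIF value: GBP 80505.94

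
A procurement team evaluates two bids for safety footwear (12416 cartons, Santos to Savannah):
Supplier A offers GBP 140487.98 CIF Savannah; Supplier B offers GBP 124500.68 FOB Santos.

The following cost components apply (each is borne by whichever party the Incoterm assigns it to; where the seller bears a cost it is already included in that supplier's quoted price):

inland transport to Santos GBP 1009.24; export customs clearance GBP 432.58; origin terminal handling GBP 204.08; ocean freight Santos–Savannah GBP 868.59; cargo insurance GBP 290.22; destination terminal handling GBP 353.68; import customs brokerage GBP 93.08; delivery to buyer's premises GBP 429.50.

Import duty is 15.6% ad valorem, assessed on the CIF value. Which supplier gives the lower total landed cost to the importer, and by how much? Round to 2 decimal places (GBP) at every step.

Supplier A (CIF):
The CIF price already equals the CIF value: 140487.98
Import duty = 140487.98 × 15.6% = 21916.12
Buyer bears (A): 353.68 + 93.08 + 429.50 = 876.26
Landed cost (A) = invoice 140487.98 + 876.26 + duty 21916.12 = 163280.36
Supplier B (FOB):
CIF value = FOB price + freight + insurance = 124500.68 + 868.59 + 290.22 = 125659.49
Import duty = 125659.49 × 15.6% = 19602.88
Buyer bears (B): 868.59 + 290.22 + 353.68 + 93.08 + 429.50 = 2035.07
Landed cost (B) = invoice 124500.68 + 2035.07 + duty 19602.88 = 146138.63
Difference = |163280.36 − 146138.63| = 17141.73

Supplier B is cheaper by GBP 17141.73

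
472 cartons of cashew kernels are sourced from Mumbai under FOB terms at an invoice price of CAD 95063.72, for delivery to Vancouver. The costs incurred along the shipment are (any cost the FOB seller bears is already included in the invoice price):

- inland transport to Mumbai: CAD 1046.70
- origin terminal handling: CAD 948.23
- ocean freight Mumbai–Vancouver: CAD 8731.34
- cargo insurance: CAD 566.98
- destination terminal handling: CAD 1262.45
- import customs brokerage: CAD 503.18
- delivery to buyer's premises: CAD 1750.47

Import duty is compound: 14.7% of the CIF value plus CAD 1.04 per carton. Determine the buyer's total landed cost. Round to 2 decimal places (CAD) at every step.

Total landed cost: CAD 123710.24

FOB: the seller bears costs until goods are on board at the origin port; the buyer bears freight, insurance and all costs thereafter.
Already in the invoice (seller's account under FOB): inland to port, origin terminal — exclude.
CIF value = FOB price + freight + insurance = 95063.72 + 8731.34 + 566.98 = 104362.04
Ad valorem component: 104362.04 × 14.7% = 15341.22
Specific component: 472 × 1.04 = 490.88
Import duty = 15341.22 + 490.88 = 15832.10
Buyer bears: freight 8731.34 + insurance 566.98 + destination terminal 1262.45 + brokerage 503.18 + delivery 1750.47 + duty 15832.10 = 28646.52
Landed cost = invoice 95063.72 + 28646.52 = 123710.24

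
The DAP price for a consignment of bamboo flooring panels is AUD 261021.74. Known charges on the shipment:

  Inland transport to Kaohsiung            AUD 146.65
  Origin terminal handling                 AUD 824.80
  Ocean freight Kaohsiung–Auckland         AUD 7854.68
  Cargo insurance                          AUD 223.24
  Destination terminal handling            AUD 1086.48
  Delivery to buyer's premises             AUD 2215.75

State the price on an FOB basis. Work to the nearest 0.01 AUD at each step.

FOB price: AUD 249641.59

Not relevant to the conversion: origin terminal, inland to port — on the seller under both DAP and FOB; already in the DAP price and stays in the FOB price.
From DAP to FOB, the seller no longer bears: freight, insurance, destination terminal, delivery.
FOB price = 261021.74 − 7854.68 − 223.24 − 1086.48 − 2215.75 = 249641.59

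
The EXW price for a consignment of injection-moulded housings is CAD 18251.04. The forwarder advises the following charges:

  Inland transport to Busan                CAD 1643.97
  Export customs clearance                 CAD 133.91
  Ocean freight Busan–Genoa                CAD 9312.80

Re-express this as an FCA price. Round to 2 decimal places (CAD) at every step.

FCA price: CAD 20028.92

Not relevant to the conversion: freight — on the buyer under both terms; not part of either seller's price.
From EXW to FCA, the seller additionally bears: inland to port, export clearance.
FCA price = 18251.04 + 1643.97 + 133.91 = 20028.92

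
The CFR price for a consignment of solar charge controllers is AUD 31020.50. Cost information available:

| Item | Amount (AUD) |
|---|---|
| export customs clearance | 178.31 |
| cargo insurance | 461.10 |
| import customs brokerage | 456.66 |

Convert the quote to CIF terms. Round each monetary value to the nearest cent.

Not relevant to the conversion: export clearance — on the seller under both CFR and CIF; already in the CFR price and stays in the CIF price. brokerage — on the buyer under both terms; not part of either seller's price.
From CFR to CIF, the seller additionally bears: insurance.
CIF price = 31020.50 + 461.10 = 31481.60

CIF price: AUD 31481.60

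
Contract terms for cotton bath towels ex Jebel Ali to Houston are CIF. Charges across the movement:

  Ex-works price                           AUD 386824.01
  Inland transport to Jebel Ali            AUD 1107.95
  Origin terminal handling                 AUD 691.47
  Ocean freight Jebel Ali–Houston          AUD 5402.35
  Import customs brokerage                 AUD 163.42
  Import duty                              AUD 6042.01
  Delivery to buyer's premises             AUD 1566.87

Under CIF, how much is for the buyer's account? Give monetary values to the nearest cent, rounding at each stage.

CIF: the seller pays costs through ocean freight and marine insurance to the destination port.
Seller's account: goods 386824.01 + inland to port 1107.95 + origin terminal 691.47 + freight 5402.35 = 394025.78
Buyer's account: brokerage 163.42 + duty 6042.01 + delivery 1566.87 = 7772.30

Buyer's account: AUD 7772.30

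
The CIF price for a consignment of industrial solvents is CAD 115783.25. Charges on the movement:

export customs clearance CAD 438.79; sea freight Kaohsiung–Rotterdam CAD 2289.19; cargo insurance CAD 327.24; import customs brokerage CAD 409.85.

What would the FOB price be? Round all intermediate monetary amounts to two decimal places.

Not relevant to the conversion: export clearance — on the seller under both CIF and FOB; already in the CIF price and stays in the FOB price. brokerage — on the buyer under both terms; not part of either seller's price.
From CIF to FOB, the seller no longer bears: freight, insurance.
FOB price = 115783.25 − 2289.19 − 327.24 = 113166.82

FOB price: CAD 113166.82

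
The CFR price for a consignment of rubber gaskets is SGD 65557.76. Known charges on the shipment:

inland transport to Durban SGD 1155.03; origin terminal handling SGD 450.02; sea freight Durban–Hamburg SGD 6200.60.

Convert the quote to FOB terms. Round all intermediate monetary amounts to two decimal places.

Not relevant to the conversion: inland to port, origin terminal — on the seller under both CFR and FOB; already in the CFR price and stays in the FOB price.
From CFR to FOB, the seller no longer bears: freight.
FOB price = 65557.76 − 6200.60 = 59357.16

FOB price: SGD 59357.16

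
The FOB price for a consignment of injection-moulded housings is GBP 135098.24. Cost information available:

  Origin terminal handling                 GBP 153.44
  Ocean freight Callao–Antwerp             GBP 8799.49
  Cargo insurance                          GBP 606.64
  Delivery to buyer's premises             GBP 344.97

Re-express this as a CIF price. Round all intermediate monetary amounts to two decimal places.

Not relevant to the conversion: origin terminal — on the seller under both FOB and CIF; already in the FOB price and stays in the CIF price. delivery — on the buyer under both terms; not part of either seller's price.
From FOB to CIF, the seller additionally bears: freight, insurance.
CIF price = 135098.24 + 8799.49 + 606.64 = 144504.37

CIF price: GBP 144504.37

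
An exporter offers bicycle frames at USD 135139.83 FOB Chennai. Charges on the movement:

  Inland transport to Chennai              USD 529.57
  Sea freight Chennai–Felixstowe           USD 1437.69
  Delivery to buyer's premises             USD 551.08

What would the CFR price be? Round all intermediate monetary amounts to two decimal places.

CFR price: USD 136577.52

Not relevant to the conversion: inland to port — on the seller under both FOB and CFR; already in the FOB price and stays in the CFR price. delivery — on the buyer under both terms; not part of either seller's price.
From FOB to CFR, the seller additionally bears: freight.
CFR price = 135139.83 + 1437.69 = 136577.52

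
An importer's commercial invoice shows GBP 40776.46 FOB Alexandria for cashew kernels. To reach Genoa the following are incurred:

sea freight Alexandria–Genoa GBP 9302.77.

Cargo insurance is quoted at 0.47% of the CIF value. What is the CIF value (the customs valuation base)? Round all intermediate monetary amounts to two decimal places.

CIF value: GBP 50315.71

Let C be the CIF value. C = FOB price + freight + 0.47% × C
C − 0.47% × C = 40776.46 + 9302.77
0.9953 × C = 50079.23
C = 50079.23 / 0.9953 = 50315.71
Insurance premium = 0.47% × 50315.71 = 236.48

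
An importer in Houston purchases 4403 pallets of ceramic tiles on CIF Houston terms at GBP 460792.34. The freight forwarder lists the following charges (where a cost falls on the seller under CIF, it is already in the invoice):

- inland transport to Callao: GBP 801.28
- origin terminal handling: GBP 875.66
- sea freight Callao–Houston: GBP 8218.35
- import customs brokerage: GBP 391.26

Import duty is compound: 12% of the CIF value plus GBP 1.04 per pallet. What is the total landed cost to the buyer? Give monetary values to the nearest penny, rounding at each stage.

Total landed cost: GBP 521057.80

CIF: the seller pays costs through ocean freight and marine insurance to the destination port.
Already in the invoice (seller's account under CIF): inland to port, origin terminal, freight — exclude.
The CIF price already equals the CIF value: 460792.34
Ad valorem component: 460792.34 × 12% = 55295.08
Specific component: 4403 × 1.04 = 4579.12
Import duty = 55295.08 + 4579.12 = 59874.20
Buyer bears: brokerage 391.26 + duty 59874.20 = 60265.46
Landed cost = invoice 460792.34 + 60265.46 = 521057.80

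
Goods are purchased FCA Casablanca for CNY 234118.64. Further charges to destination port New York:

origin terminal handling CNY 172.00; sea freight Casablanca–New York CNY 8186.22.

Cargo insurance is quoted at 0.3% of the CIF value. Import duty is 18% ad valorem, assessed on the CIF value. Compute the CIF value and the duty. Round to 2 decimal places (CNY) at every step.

Let C be the CIF value. C = FCA price + pre-shipment costs + freight + 0.3% × C
C − 0.3% × C = 234118.64 + 172.00 + 8186.22
0.997 × C = 242476.86
C = 242476.86 / 0.997 = 243206.48
Insurance premium = 0.3% × 243206.48 = 729.62
Import duty = 243206.48 × 18% = 43777.17

CIF value: CNY 243206.48; import duty: CNY 43777.17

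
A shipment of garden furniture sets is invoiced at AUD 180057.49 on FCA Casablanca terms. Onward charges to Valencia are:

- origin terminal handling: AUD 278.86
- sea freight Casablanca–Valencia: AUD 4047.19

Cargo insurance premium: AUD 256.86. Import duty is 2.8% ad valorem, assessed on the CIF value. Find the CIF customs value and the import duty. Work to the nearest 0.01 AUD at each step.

CIF = FCA price + pre-shipment costs + freight + insurance
CIF = 180057.49 + 278.86 + 4047.19 + 256.86 = 184640.40
Import duty = 184640.40 × 2.8% = 5169.93

CIF value: AUD 184640.40; import duty: AUD 5169.93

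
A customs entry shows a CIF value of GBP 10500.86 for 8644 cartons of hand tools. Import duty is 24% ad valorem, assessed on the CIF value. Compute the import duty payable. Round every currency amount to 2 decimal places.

Import duty: GBP 2520.21

Import duty = 10500.86 × 24% = 2520.21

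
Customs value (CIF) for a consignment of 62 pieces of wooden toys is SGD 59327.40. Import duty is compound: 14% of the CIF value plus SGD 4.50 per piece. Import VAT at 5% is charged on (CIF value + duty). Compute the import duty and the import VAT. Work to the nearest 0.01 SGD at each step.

Import duty: SGD 8584.84; import VAT: SGD 3395.61

Ad valorem component: 59327.40 × 14% = 8305.84
Specific component: 62 × 4.50 = 279.00
Import duty = 8305.84 + 279.00 = 8584.84
VAT base = CIF + duty = 59327.40 + 8584.84 = 67912.24
Import VAT = 67912.24 × 5% = 3395.61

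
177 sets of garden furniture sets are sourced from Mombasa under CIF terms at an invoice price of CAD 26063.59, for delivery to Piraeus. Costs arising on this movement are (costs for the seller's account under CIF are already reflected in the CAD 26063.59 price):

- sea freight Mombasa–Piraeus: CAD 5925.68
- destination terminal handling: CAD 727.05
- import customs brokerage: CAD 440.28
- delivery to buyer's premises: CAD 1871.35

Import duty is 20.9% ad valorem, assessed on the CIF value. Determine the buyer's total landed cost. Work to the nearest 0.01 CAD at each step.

CIF: the seller pays costs through ocean freight and marine insurance to the destination port.
Already in the invoice (seller's account under CIF): freight — exclude.
The CIF price already equals the CIF value: 26063.59
Import duty = 26063.59 × 20.9% = 5447.29
Buyer bears: destination terminal 727.05 + brokerage 440.28 + delivery 1871.35 + duty 5447.29 = 8485.97
Landed cost = invoice 26063.59 + 8485.97 = 34549.56

Total landed cost: CAD 34549.56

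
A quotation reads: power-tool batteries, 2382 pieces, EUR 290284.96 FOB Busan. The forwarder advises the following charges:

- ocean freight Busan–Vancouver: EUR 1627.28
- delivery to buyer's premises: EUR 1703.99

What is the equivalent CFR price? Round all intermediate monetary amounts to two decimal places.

CFR price: EUR 291912.24

Not relevant to the conversion: delivery — on the buyer under both terms; not part of either seller's price.
From FOB to CFR, the seller additionally bears: freight.
CFR price = 290284.96 + 1627.28 = 291912.24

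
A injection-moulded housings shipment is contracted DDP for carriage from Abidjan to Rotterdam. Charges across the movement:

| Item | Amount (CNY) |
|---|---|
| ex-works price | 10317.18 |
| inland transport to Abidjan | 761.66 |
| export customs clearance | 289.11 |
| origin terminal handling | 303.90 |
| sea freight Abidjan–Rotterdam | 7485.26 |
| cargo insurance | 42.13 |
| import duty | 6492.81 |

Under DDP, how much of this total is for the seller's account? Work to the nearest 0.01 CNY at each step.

Seller's account: CNY 25692.05

DDP: the seller bears all costs including import duty.
Seller's account: goods 10317.18 + inland to port 761.66 + export clearance 289.11 + origin terminal 303.90 + freight 7485.26 + insurance 42.13 + duty 6492.81 = 25692.05
Buyer's account: 0.00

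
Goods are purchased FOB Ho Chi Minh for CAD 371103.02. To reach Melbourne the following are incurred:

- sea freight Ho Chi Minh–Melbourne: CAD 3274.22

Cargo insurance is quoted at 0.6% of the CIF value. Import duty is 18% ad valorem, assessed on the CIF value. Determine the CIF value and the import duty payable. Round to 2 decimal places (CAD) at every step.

Let C be the CIF value. C = FOB price + freight + 0.6% × C
C − 0.6% × C = 371103.02 + 3274.22
0.994 × C = 374377.24
C = 374377.24 / 0.994 = 376637.06
Insurance premium = 0.6% × 376637.06 = 2259.82
Import duty = 376637.06 × 18% = 67794.67

CIF value: CAD 376637.06; import duty: CAD 67794.67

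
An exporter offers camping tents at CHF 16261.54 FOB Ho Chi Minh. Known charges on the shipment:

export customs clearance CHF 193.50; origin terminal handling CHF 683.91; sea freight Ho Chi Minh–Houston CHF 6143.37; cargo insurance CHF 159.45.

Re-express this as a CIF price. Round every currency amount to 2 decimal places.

CIF price: CHF 22564.36

Not relevant to the conversion: export clearance, origin terminal — on the seller under both FOB and CIF; already in the FOB price and stays in the CIF price.
From FOB to CIF, the seller additionally bears: freight, insurance.
CIF price = 16261.54 + 6143.37 + 159.45 = 22564.36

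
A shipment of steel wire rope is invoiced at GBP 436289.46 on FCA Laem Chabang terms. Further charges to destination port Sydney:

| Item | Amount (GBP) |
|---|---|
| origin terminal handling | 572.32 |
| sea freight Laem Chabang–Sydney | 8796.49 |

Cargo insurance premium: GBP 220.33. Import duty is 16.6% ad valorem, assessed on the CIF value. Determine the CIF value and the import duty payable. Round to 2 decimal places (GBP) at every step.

CIF = FCA price + pre-shipment costs + freight + insurance
CIF = 436289.46 + 572.32 + 8796.49 + 220.33 = 445878.60
Import duty = 445878.60 × 16.6% = 74015.85

CIF value: GBP 445878.60; import duty: GBP 74015.85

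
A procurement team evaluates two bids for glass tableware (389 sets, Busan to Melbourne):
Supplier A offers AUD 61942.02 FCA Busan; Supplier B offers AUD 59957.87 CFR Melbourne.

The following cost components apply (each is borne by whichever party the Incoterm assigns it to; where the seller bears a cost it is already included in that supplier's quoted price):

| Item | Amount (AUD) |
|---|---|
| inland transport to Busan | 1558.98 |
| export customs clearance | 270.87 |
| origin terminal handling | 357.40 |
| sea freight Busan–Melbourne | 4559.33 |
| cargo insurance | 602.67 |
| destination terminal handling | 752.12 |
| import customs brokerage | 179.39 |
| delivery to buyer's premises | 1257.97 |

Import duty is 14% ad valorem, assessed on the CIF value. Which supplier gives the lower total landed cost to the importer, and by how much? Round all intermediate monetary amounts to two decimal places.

Supplier B is cheaper by AUD 7867.00

Supplier A (FCA):
CIF value = FCA price + origin terminal + freight + insurance = 61942.02 + 357.40 + 4559.33 + 602.67 = 67461.42
Import duty = 67461.42 × 14% = 9444.60
Buyer bears (A): 357.40 + 4559.33 + 602.67 + 752.12 + 179.39 + 1257.97 = 7708.88
Landed cost (A) = invoice 61942.02 + 7708.88 + duty 9444.60 = 79095.50
Supplier B (CFR):
CIF value = CFR price + insurance = 59957.87 + 602.67 = 60560.54
Import duty = 60560.54 × 14% = 8478.48
Buyer bears (B): 602.67 + 752.12 + 179.39 + 1257.97 = 2792.15
Landed cost (B) = invoice 59957.87 + 2792.15 + duty 8478.48 = 71228.50
Difference = |79095.50 − 71228.50| = 7867.00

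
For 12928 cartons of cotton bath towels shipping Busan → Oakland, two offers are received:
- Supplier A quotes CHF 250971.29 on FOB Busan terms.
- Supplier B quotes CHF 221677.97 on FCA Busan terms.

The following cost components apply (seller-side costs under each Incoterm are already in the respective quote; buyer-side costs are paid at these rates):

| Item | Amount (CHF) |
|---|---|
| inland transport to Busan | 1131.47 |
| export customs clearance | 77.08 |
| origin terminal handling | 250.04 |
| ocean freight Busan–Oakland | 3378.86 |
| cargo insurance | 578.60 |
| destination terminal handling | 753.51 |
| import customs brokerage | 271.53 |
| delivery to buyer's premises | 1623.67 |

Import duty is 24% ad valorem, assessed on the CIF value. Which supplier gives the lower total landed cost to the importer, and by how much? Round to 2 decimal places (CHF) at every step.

Supplier A (FOB):
CIF value = FOB price + freight + insurance = 250971.29 + 3378.86 + 578.60 = 254928.75
Import duty = 254928.75 × 24% = 61182.90
Buyer bears (A): 3378.86 + 578.60 + 753.51 + 271.53 + 1623.67 = 6606.17
Landed cost (A) = invoice 250971.29 + 6606.17 + duty 61182.90 = 318760.36
Supplier B (FCA):
CIF value = FCA price + origin terminal + freight + insurance = 221677.97 + 250.04 + 3378.86 + 578.60 = 225885.47
Import duty = 225885.47 × 24% = 54212.51
Buyer bears (B): 250.04 + 3378.86 + 578.60 + 753.51 + 271.53 + 1623.67 = 6856.21
Landed cost (B) = invoice 221677.97 + 6856.21 + duty 54212.51 = 282746.69
Difference = |318760.36 − 282746.69| = 36013.67

Supplier B is cheaper by CHF 36013.67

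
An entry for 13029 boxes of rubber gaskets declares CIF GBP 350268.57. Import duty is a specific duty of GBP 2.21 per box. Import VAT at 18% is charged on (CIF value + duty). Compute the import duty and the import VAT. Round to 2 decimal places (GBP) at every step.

Import duty: GBP 28794.09; import VAT: GBP 68231.28

Import duty = 13029 × 2.21 = 28794.09
VAT base = CIF + duty = 350268.57 + 28794.09 = 379062.66
Import VAT = 379062.66 × 18% = 68231.28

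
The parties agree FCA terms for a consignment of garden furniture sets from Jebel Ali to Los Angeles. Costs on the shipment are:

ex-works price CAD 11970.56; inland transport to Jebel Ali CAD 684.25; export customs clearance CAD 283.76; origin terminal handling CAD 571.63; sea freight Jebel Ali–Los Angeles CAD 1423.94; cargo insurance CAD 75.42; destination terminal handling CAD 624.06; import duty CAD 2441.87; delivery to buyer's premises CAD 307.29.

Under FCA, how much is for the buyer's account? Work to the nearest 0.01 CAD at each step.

Buyer's account: CAD 5444.21

FCA: the seller delivers export-cleared goods to the carrier; the buyer bears costs from that point.
Seller's account: goods 11970.56 + inland to port 684.25 + export clearance 283.76 = 12938.57
Buyer's account: origin terminal 571.63 + freight 1423.94 + insurance 75.42 + destination terminal 624.06 + duty 2441.87 + delivery 307.29 = 5444.21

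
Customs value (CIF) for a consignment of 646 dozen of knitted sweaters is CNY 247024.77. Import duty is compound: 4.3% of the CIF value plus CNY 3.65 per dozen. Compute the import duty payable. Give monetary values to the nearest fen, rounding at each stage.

Import duty: CNY 12979.97

Ad valorem component: 247024.77 × 4.3% = 10622.07
Specific component: 646 × 3.65 = 2357.90
Import duty = 10622.07 + 2357.90 = 12979.97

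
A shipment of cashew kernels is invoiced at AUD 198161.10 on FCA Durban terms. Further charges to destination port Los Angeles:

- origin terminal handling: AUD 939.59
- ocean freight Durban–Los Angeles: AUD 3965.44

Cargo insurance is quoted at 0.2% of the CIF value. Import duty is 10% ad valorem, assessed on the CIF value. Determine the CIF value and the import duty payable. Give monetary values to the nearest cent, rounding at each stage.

CIF value: AUD 203473.08; import duty: AUD 20347.31

Let C be the CIF value. C = FCA price + pre-shipment costs + freight + 0.2% × C
C − 0.2% × C = 198161.10 + 939.59 + 3965.44
0.998 × C = 203066.13
C = 203066.13 / 0.998 = 203473.08
Insurance premium = 0.2% × 203473.08 = 406.95
Import duty = 203473.08 × 10% = 20347.31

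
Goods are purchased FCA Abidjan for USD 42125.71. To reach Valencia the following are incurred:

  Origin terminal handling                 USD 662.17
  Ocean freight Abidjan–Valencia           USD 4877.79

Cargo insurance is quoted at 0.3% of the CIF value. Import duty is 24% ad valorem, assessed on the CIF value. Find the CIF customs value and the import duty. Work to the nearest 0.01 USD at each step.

CIF value: USD 47809.10; import duty: USD 11474.18

Let C be the CIF value. C = FCA price + pre-shipment costs + freight + 0.3% × C
C − 0.3% × C = 42125.71 + 662.17 + 4877.79
0.997 × C = 47665.67
C = 47665.67 / 0.997 = 47809.10
Insurance premium = 0.3% × 47809.10 = 143.43
Import duty = 47809.10 × 24% = 11474.18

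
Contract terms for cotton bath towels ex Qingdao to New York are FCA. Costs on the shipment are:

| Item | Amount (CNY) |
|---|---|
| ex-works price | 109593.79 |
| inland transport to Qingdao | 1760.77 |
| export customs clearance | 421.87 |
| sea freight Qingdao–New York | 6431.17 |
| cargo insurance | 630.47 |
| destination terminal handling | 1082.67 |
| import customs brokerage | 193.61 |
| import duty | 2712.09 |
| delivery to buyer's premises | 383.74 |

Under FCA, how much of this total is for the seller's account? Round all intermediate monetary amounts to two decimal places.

Seller's account: CNY 111776.43

FCA: the seller delivers export-cleared goods to the carrier; the buyer bears costs from that point.
Seller's account: goods 109593.79 + inland to port 1760.77 + export clearance 421.87 = 111776.43
Buyer's account: freight 6431.17 + insurance 630.47 + destination terminal 1082.67 + brokerage 193.61 + duty 2712.09 + delivery 383.74 = 11433.75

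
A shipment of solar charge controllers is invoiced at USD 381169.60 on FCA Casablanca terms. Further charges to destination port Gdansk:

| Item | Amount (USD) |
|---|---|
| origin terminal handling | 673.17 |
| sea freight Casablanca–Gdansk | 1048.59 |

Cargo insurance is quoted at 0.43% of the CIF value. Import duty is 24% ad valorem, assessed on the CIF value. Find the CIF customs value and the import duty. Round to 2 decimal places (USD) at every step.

CIF value: USD 384544.90; import duty: USD 92290.78

Let C be the CIF value. C = FCA price + pre-shipment costs + freight + 0.43% × C
C − 0.43% × C = 381169.60 + 673.17 + 1048.59
0.9957 × C = 382891.36
C = 382891.36 / 0.9957 = 384544.90
Insurance premium = 0.43% × 384544.90 = 1653.54
Import duty = 384544.90 × 24% = 92290.78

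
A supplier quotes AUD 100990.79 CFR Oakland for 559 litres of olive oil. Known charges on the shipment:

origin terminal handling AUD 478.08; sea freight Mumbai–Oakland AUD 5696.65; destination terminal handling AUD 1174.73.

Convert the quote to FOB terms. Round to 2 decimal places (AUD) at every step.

FOB price: AUD 95294.14

Not relevant to the conversion: origin terminal — on the seller under both CFR and FOB; already in the CFR price and stays in the FOB price. destination terminal — on the buyer under both terms; not part of either seller's price.
From CFR to FOB, the seller no longer bears: freight.
FOB price = 100990.79 − 5696.65 = 95294.14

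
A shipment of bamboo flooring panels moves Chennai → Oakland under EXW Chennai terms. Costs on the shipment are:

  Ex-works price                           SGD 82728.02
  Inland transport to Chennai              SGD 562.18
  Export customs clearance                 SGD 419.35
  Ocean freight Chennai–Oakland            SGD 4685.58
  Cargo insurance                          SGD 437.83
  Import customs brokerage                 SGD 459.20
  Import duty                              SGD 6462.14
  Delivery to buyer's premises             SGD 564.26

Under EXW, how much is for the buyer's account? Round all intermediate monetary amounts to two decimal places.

EXW: the seller makes goods available at their premises; the buyer bears all onward costs.
Seller's account: goods 82728.02 = 82728.02
Buyer's account: inland to port 562.18 + export clearance 419.35 + freight 4685.58 + insurance 437.83 + brokerage 459.20 + duty 6462.14 + delivery 564.26 = 13590.54

Buyer's account: SGD 13590.54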